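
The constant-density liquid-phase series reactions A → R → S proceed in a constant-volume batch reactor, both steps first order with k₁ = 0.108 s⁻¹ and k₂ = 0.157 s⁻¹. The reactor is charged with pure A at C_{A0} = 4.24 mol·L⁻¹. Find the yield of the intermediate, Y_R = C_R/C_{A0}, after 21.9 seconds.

For first-order series with pure A initially, C_R(t) = k₁C_{A0}/(k₂−k₁)·(e^(−k₁t) − e^(−k₂t)).
e^(−k₁t) = e^(−0.108×21.9) = e^(−2.365) = 0.09393; e^(−k₂t) = e^(−3.438) = 0.03212.
C_R = 0.108×4.24/(0.157−0.108) × (0.09393−0.03212) = 9.345×0.06181 = 0.5776 mol·L⁻¹.
Y_R = C_R/C_{A0} = 0.5776/4.24 = 0.136.

0.136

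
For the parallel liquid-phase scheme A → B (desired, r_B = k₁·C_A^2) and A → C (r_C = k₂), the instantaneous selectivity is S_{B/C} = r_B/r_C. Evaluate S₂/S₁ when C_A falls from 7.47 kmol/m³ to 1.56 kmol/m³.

0.0436

S_{B/C} = (k₁/k₂)·C_A^2, so S₂/S₁ = (C_{A,2}/C_{A,1})^2.
= (1.56/7.47)^2 = (0.2088)^2 = 0.0436.
Selectivity toward B falls as C_A falls — high-concentration operation is favoured.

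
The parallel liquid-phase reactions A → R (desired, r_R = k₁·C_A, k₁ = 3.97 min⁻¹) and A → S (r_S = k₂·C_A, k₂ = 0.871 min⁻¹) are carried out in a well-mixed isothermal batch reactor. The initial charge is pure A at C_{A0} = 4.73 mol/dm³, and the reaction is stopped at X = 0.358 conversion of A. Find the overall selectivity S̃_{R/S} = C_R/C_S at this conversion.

C_A = C_{A0}(1−X) = 3.037 mol/dm³.
Both paths are first order in A, so the instantaneous fraction to R is constant: dC_R/d(−C_A) = k₁/(k₁+k₂) = 0.8201.
C_R = 0.8201·(C_{A0}−C_A) = 0.8201×1.693 = 1.39 mol/dm³.
C_S = (C_{A0}−C_A)−C_R = 0.3047 mol/dm³; S̃_{R/S} = 1.389/0.3047 = 4.56.

4.56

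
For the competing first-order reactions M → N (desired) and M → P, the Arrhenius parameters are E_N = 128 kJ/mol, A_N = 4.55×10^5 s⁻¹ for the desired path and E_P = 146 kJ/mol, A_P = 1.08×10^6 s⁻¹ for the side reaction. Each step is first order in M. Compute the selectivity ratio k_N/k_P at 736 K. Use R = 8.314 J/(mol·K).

k_N/k_P = (A_N/A_P)·exp[−(E_N−E_P)/(RT)] = (A_N/A_P)·exp[(E_P−E_N)/(RT)].
(E_P−E_N)/(RT) = (146−128)×10³/(8.314×736) = 18000/6119 = 2.942.
k_N/k_P = (4.55×10^5/1.08×10^6)·exp(2.942) = 0.4213 × 18.95 = 7.98.
Since E_N < E_P, lowering the temperature improves selectivity toward N.

7.98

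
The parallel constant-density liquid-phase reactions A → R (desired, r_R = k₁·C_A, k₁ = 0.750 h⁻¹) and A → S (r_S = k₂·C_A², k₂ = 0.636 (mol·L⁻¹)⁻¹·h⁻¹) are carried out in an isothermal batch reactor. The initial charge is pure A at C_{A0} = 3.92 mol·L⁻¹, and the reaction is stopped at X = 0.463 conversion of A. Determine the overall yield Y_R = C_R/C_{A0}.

C_A = C_{A0}(1−X) = 2.105 mol·L⁻¹.
Along a PFR/batch, dC_R/dC_A = −r_R/(r_R+r_S) = −k₁/(k₁+k₂·C_A).
Integrating from C_{A0} to C_A: C_R = (0.750/0.636)·ln[(0.750+0.636·3.92)/(0.750+0.636·2.11)] = 1.179·ln(3.243/2.089) = 0.5188 mol·L⁻¹.
Y_R = C_R/C_{A0} = 0.5188/3.92 = 0.132.

0.132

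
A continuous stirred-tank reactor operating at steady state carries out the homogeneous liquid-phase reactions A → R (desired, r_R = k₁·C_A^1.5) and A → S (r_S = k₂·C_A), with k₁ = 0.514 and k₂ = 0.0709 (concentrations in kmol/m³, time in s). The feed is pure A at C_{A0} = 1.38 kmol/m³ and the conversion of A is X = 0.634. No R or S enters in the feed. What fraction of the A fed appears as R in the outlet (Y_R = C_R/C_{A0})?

Exit C_A = C_{A0}(1−X) = 1.38×0.366 = 0.5051 kmol/m³.
In a CSTR the entire volume is at exit conditions, so r_R = 0.514×0.5051^1.5 = 0.1845 and r_S = 0.0709×0.5051 = 0.03581.
Fraction of consumed A going to R: r_R/(r_R+r_S) = 0.8375.
C_R = 0.8375·C_{A0}·X = 0.8375×1.38×0.634 = 0.733 kmol/m³; Y_R = C_R/C_{A0} = 0.531.

0.531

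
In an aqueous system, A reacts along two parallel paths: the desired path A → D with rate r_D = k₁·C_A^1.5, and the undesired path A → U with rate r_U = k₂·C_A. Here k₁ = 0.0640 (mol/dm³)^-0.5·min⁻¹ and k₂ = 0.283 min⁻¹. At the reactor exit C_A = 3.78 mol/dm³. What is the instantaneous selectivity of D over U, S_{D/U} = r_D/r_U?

0.440

S_{D/U} = r_D/r_U = (k₁·C_A^1.5)/(k₂·C_A) = (k₁/k₂)·C_A^0.5.
= (0.0640×3.780^1.5) / (0.283×3.780) = 0.4703/1.070 = 0.440.
Since the desired path is higher order in A, keeping C_A high (PFR or concentrated feed) favours D.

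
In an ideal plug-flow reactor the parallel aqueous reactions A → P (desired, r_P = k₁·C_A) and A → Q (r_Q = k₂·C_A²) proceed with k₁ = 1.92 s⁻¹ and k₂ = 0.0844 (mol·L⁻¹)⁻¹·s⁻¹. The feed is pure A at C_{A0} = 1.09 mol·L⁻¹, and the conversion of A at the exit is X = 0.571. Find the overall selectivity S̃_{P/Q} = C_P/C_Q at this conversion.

C_A = C_{A0}(1−X) = 0.4676 mol·L⁻¹.
Along a PFR/batch, dC_P/dC_A = −r_P/(r_P+r_Q) = −k₁/(k₁+k₂·C_A).
Integrating from C_{A0} to C_A: C_P = (1.92/0.0844)·ln[(1.92+0.0844·1.09)/(1.92+0.0844·0.468)] = 22.75·ln(2.012/1.959) = 0.6018 mol·L⁻¹.
C_Q = (C_{A0}−C_A)−C_P = 0.02057 mol·L⁻¹; S̃_{P/Q} = 0.6018/0.02057 = 29.3.

29.3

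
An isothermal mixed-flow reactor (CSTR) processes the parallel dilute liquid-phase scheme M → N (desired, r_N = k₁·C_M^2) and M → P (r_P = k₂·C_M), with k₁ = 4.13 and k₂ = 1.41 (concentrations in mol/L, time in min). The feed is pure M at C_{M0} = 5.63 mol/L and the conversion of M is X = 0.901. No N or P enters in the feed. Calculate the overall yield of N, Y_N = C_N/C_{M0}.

Exit C_M = C_{M0}(1−X) = 5.63×0.0990 = 0.5574 mol/L.
A CSTR operates uniformly at the exit composition, giving r_N = 1.283 and r_P = 0.7859 (each k·C_M^n at C_M = 0.5574).
Fraction of consumed M going to N: r_N/(r_N+r_P) = 0.6201.
C_N = 0.6201·C_{M0}·X = 0.6201×5.63×0.901 = 3.15 mol/L; Y_N = C_N/C_{M0} = 0.559.

0.559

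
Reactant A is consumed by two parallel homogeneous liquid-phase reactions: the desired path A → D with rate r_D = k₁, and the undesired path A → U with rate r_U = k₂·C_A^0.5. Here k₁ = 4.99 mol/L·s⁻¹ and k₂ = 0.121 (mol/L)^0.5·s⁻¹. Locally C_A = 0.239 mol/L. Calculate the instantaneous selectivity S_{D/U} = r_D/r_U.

S_{D/U} = r_D/r_U = (k₁)/(k₂·C_A^0.5) = (k₁/k₂)·C_A^-0.5.
= (4.99) / (0.121×0.2390^0.5) = 4.990/0.05915 = 84.4.
The undesired path is higher order in A, so low C_A (CSTR or dilute feed) favours D.

84.4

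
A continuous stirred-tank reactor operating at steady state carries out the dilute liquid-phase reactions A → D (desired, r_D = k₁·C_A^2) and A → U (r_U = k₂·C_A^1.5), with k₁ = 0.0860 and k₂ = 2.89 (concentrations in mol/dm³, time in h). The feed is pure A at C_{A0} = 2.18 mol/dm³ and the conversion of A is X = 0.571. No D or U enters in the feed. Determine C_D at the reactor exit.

Exit C_A = C_{A0}(1−X) = 2.18×0.429 = 0.9352 mol/dm³.
Rates in a CSTR are evaluated at the outlet concentration: r_D = 0.0860×0.9352^2 = 0.07522, r_U = 2.89×0.9352^1.5 = 2.614.
Fraction of consumed A going to D: r_D/(r_D+r_U) = 0.02797.
C_D = 0.02797·C_{A0}·X = 0.02797×2.18×0.571 = 0.0348 mol/dm³.

0.0348 mol/dm³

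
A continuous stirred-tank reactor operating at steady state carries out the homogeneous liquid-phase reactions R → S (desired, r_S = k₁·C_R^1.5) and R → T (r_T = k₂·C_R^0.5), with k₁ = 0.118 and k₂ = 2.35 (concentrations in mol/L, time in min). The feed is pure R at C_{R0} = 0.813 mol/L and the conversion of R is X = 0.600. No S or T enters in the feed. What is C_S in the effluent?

0.00784 mol/L

Exit C_R = C_{R0}(1−X) = 0.813×0.400 = 0.3252 mol/L.
Rates in a CSTR are evaluated at the outlet concentration: r_S = 0.118×0.3252^1.5 = 0.02188, r_T = 2.35×0.3252^0.5 = 1.340.
Fraction of consumed R going to S: r_S/(r_S+r_T) = 0.01607.
C_S = 0.01607·C_{R0}·X = 0.01607×0.813×0.600 = 0.00784 mol/L.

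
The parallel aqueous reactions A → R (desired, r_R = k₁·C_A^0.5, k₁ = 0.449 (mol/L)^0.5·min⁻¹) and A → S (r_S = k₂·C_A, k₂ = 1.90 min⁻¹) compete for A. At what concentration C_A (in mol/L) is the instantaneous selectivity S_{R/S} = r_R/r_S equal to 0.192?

1.51 mol/L

S_{R/S} = (k₁/k₂)·C_A^-0.5 ⇒ C_A = (S·k₂/k₁)^(-2).
= (0.192×1.90/0.449)^(-2) = (0.8125)^(-2) = 1.51 mol/L.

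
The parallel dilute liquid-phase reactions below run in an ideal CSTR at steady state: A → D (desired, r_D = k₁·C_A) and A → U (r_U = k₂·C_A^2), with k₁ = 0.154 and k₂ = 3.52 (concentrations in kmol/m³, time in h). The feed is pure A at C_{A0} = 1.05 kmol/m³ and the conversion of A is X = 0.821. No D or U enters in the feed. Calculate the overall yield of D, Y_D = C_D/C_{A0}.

0.155

Exit C_A = C_{A0}(1−X) = 1.05×0.179 = 0.1880 kmol/m³.
In a CSTR the entire volume is at exit conditions, so r_D = 0.154×0.1880 = 0.02894 and r_U = 3.52×0.1880^2 = 0.1243.
Fraction of consumed A going to D: r_D/(r_D+r_U) = 0.1888.
C_D = 0.1888·C_{A0}·X = 0.1888×1.05×0.821 = 0.163 kmol/m³; Y_D = C_D/C_{A0} = 0.155.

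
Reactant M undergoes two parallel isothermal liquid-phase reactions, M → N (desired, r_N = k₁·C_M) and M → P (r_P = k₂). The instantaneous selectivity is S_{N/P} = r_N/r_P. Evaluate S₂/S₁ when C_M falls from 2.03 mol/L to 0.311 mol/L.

S_{N/P} = (k₁/k₂)·C_M, so S₂/S₁ = (C_{M,2}/C_{M,1}).
= 0.311/2.03 = 0.153.

0.153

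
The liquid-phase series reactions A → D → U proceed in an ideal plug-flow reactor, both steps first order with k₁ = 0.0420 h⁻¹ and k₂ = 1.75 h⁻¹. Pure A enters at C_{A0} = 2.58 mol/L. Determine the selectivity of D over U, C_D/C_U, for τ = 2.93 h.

0.229

For first-order series with pure A initially, C_D(τ) = k₁C_{A0}/(k₂−k₁)·(e^(−k₁τ) − e^(−k₂τ)).
e^(−k₁τ) = e^(−0.0420×2.93) = e^(−0.1231) = 0.8842; e^(−k₂τ) = e^(−5.128) = 0.005931.
C_D = 0.0420×2.58/(1.75−0.0420) × (0.8842−0.005931) = 0.06344×0.8783 = 0.05572 mol/L.
C_A = C_{A0}e^(−k₁τ) = 2.281 mol/L, so C_U = C_{A0}−C_A−C_D = 0.2430 mol/L; C_D/C_U = 0.229.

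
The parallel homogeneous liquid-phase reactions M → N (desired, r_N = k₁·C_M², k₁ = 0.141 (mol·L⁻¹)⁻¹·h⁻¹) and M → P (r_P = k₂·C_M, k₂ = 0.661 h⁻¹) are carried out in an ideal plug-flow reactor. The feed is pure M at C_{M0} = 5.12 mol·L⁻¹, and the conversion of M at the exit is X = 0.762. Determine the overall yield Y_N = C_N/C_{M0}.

C_M = C_{M0}(1−X) = 1.219 mol·L⁻¹.
Along a PFR/batch, dC_P/dC_M = −r_P/(r_N+r_P) = −k₂/(k₂+k₁·C_M).
Integrating from C_{M0} to C_M: C_P = (0.661/0.141)·ln[(0.661+0.141·5.12)/(0.661+0.141·1.22)] = 4.688·ln(1.383/0.8328) = 2.377 mol·L⁻¹.
Then C_N = (C_{M0}−C_M) − C_P = 3.901 − 2.377 = 1.524 mol·L⁻¹.
Y_N = C_N/C_{M0} = 1.524/5.12 = 0.298.

0.298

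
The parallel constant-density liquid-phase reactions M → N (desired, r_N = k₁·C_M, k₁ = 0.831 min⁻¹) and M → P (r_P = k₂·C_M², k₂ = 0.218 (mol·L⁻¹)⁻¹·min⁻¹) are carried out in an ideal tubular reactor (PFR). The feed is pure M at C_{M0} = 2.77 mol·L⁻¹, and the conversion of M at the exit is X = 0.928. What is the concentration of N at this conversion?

1.89 mol·L⁻¹

C_M = C_{M0}(1−X) = 0.1994 mol·L⁻¹.
Along a PFR/batch, dC_N/dC_M = −r_N/(r_N+r_P) = −k₁/(k₁+k₂·C_M).
Integrating from C_{M0} to C_M: C_N = (0.831/0.218)·ln[(0.831+0.218·2.77)/(0.831+0.218·0.199)] = 3.812·ln(1.435/0.8745) = 1.888 mol·L⁻¹.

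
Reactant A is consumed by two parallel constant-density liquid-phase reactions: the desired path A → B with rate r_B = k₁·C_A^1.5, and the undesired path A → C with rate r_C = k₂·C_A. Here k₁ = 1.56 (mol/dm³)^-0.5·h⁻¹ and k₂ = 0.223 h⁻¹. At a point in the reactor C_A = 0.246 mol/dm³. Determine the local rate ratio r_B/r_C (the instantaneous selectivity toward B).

S_{B/C} = r_B/r_C = (k₁·C_A^1.5)/(k₂·C_A) = (k₁/k₂)·C_A^0.5.
= (1.56×0.2460^1.5) / (0.223×0.2460) = 0.1903/0.05486 = 3.47.

3.47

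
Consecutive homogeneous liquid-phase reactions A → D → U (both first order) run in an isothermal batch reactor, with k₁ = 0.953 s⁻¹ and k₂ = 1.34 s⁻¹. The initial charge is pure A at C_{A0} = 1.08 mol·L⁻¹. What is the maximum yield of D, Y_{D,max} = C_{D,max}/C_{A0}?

At the optimum, C_{D,max}/C_{A0} = (k₁/k₂)^[k₂/(k₂−k₁)].
= (0.953/1.34)^(1.34/(1.34−0.953)) = (0.7112)^(3.463) = 0.3073.

0.307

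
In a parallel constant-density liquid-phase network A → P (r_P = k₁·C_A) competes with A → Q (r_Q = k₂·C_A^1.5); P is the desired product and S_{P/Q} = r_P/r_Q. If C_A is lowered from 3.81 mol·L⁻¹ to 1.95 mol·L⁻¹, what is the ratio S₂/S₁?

S_{P/Q} = (k₁/k₂)·C_A^-0.5, so S₂/S₁ = (C_{A,2}/C_{A,1})^-0.5.
= (1.95/3.81)^(-0.5) = (0.5118)^(-0.5) = 1.40.
Selectivity toward P rises as C_A falls — low-concentration operation is favoured.

1.40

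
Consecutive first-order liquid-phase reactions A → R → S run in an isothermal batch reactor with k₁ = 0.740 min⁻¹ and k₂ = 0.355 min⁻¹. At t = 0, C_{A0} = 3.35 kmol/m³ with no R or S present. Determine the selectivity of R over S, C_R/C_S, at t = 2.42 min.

1.45

The intermediate concentration in a first-order A→B→C sequence is C_R = k₁C_{A0}(e^(−k₁t) − e^(−k₂t))/(k₂−k₁).
e^(−k₁t) = e^(−0.740×2.42) = e^(−1.791) = 0.1668; e^(−k₂t) = e^(−0.8591) = 0.4235.
C_R = 0.740×3.35/(0.355−0.740) × (0.1668−0.4235) = (-6.439)×(-0.2567) = 1.653 kmol/m³.
C_A = C_{A0}e^(−k₁t) = 0.5589 kmol/m³, so C_S = C_{A0}−C_A−C_R = 1.138 kmol/m³; C_R/C_S = 1.45.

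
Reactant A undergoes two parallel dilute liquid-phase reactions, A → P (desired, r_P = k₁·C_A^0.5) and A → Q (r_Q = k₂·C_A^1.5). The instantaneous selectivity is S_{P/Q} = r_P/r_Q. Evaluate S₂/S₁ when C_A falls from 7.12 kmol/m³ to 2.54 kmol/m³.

S_{P/Q} = (k₁/k₂)·C_A⁻¹, so S₂/S₁ = (C_{A,2}/C_{A,1})⁻¹.
= 7.12/2.54 = 2.80.
Selectivity toward P rises as C_A falls — low-concentration operation is favoured.

2.80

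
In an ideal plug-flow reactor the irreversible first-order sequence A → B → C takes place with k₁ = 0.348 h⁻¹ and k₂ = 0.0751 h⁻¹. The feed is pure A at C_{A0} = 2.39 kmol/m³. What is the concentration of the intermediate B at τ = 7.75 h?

1.50 kmol/m³

The intermediate concentration in a first-order A→B→C sequence is C_B = k₁C_{A0}(e^(−k₁τ) − e^(−k₂τ))/(k₂−k₁).
e^(−k₁τ) = e^(−0.348×7.75) = e^(−2.697) = 0.06741; e^(−k₂τ) = e^(−0.5820) = 0.5588.
C_B = 0.348×2.39/(0.0751−0.348) × (0.06741−0.5588) = (-3.048)×(-0.4914) = 1.498 kmol/m³.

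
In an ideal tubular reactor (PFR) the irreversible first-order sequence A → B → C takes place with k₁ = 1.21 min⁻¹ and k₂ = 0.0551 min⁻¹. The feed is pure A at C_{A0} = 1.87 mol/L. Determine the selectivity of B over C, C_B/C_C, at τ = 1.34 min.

21.1

For first-order series with pure A initially, C_B(τ) = k₁C_{A0}/(k₂−k₁)·(e^(−k₁τ) − e^(−k₂τ)).
e^(−k₁τ) = e^(−1.21×1.34) = e^(−1.621) = 0.1976; e^(−k₂τ) = e^(−0.07383) = 0.9288.
C_B = 1.21×1.87/(0.0551−1.21) × (0.1976−0.9288) = (-1.959)×(-0.7312) = 1.433 mol/L.
C_A = C_{A0}e^(−k₁τ) = 0.3696 mol/L, so C_C = C_{A0}−C_A−C_B = 0.06786 mol/L; C_B/C_C = 21.1.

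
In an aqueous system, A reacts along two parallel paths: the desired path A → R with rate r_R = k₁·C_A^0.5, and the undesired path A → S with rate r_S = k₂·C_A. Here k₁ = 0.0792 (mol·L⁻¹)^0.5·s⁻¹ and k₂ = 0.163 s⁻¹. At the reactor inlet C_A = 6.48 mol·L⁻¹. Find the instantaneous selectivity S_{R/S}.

0.191

S_{R/S} = r_R/r_S = (k₁·C_A^0.5)/(k₂·C_A) = (k₁/k₂)·C_A^-0.5.
= (0.0792×6.480^0.5) / (0.163×6.480) = 0.2016/1.056 = 0.191.
The undesired path is higher order in A, so low C_A (CSTR or dilute feed) favours R.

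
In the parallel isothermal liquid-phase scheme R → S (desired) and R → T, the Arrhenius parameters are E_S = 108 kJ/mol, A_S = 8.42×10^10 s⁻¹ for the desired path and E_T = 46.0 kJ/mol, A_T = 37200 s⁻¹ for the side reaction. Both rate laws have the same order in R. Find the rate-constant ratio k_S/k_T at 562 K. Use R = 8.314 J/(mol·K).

k_S/k_T = (A_S/A_T)·exp[−(E_S−E_T)/(RT)] = (A_S/A_T)·exp[(E_T−E_S)/(RT)].
(E_T−E_S)/(RT) = (46.0−108)×10³/(8.314×562) = -62000/4672 = -13.27.
k_S/k_T = (8.42×10^10/37200)·exp(-13.27) = 2.263×10^6 × 1.727×10^-6 = 3.91.
Since E_S > E_T, raising the temperature improves selectivity toward S.

3.91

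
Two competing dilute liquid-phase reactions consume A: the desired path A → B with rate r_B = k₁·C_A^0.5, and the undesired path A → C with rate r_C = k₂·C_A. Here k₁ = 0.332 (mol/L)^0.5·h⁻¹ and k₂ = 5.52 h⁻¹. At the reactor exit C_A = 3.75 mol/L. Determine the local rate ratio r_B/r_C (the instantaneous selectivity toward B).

0.0311

S_{B/C} = r_B/r_C = (k₁·C_A^0.5)/(k₂·C_A) = (k₁/k₂)·C_A^-0.5.
= (0.332×3.750^0.5) / (5.52×3.750) = 0.6429/20.70 = 0.0311.
The undesired path is higher order in A, so low C_A (CSTR or dilute feed) favours B.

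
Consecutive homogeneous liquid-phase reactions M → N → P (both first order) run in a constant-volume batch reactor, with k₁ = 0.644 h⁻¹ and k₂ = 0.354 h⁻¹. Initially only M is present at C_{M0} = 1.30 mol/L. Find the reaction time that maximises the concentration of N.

2.06 h

For first-order series the maximum of C_N occurs at t_opt = ln(k₂/k₁)/(k₂−k₁).
= ln(0.354/0.644)/(0.354−0.644) = ln(0.5497)/-0.2900 = -0.5984/-0.2900 = 2.06 h.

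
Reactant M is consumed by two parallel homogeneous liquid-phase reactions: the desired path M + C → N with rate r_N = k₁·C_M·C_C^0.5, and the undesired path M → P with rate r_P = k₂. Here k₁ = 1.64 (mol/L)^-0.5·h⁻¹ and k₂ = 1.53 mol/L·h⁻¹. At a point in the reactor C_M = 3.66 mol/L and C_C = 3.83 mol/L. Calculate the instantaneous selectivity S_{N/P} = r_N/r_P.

S_{N/P} = r_N/r_P = (k₁·C_M·C_C^0.5)/(k₂) = (k₁/k₂)·C_M·C_C^0.5.
= (1.64×3.660×3.830^0.5) / (1.53) = 11.75/1.530 = 7.68.
Since the desired path is higher order in M, keeping C_M high (PFR or concentrated feed) favours N.

7.68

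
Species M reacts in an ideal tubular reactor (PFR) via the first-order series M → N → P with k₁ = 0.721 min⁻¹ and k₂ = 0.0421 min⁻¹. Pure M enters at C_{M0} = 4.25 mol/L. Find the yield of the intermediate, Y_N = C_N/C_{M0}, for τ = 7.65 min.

For first-order series with pure M initially, C_N(τ) = k₁C_{M0}/(k₂−k₁)·(e^(−k₁τ) − e^(−k₂τ)).
e^(−k₁τ) = e^(−0.721×7.65) = e^(−5.516) = 0.004023; e^(−k₂τ) = e^(−0.3221) = 0.7247.
C_N = 0.721×4.25/(0.0421−0.721) × (0.004023−0.7247) = (-4.514)×(-0.7206) = 3.253 mol/L.
Y_N = C_N/C_{M0} = 3.253/4.25 = 0.765.

0.765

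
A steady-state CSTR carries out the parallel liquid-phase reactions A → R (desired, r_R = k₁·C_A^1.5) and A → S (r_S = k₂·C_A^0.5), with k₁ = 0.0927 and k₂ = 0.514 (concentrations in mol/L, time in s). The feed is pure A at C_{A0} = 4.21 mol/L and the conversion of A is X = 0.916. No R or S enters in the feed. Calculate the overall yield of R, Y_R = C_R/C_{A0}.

Exit C_A = C_{A0}(1−X) = 4.21×0.0840 = 0.3536 mol/L.
Rates in a CSTR are evaluated at the outlet concentration: r_R = 0.0927×0.3536^1.5 = 0.01949, r_S = 0.514×0.3536^0.5 = 0.3057.
Fraction of consumed A going to R: r_R/(r_R+r_S) = 0.05996.
C_R = 0.05996·C_{A0}·X = 0.05996×4.21×0.916 = 0.231 mol/L; Y_R = C_R/C_{A0} = 0.0549.

0.0549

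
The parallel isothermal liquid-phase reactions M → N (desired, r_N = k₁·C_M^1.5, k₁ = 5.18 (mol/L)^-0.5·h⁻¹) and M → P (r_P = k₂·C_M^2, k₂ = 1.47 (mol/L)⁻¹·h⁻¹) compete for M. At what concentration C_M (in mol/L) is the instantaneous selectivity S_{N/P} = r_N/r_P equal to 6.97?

S_{N/P} = (k₁/k₂)·C_M^-0.5 ⇒ C_M = (S·k₂/k₁)^(-2).
= (6.97×1.47/5.18)^(-2) = (1.978)^(-2) = 0.256 mol/L.

0.256 mol/L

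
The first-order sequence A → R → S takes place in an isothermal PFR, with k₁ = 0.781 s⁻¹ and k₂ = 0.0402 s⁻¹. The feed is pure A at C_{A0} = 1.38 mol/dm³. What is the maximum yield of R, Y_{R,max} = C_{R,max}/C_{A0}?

0.851

For a first-order series the maximum intermediate yield is C_{R,max}/C_{A0} = (k₁/k₂)^[k₂/(k₂−k₁)].
= (0.781/0.0402)^(0.0402/(0.0402−0.781)) = (19.43)^(-0.05427) = 0.8513.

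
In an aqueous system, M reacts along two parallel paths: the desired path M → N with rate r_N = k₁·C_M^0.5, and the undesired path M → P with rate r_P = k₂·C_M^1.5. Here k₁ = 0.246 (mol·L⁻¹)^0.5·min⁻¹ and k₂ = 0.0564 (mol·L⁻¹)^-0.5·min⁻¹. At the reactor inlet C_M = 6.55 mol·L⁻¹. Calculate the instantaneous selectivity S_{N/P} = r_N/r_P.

0.666

S_{N/P} = r_N/r_P = (k₁·C_M^0.5)/(k₂·C_M^1.5) = (k₁/k₂)·C_M⁻¹.
= (0.246×6.550^0.5) / (0.0564×6.550^1.5) = 0.6296/0.9455 = 0.666.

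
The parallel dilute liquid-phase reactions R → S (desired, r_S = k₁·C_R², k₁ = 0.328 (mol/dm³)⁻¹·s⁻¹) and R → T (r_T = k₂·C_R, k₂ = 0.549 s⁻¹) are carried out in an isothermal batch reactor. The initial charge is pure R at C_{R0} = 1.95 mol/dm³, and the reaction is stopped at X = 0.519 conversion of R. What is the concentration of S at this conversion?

C_R = C_{R0}(1−X) = 0.9379 mol/dm³.
Along a PFR/batch, dC_T/dC_R = −r_T/(r_S+r_T) = −k₂/(k₂+k₁·C_R).
Integrating from C_{R0} to C_R: C_T = (0.549/0.328)·ln[(0.549+0.328·1.95)/(0.549+0.328·0.938)] = 1.674·ln(1.189/0.8566) = 0.5482 mol/dm³.
Then C_S = (C_{R0}−C_R) − C_T = 1.012 − 0.5482 = 0.4639 mol/dm³.

0.464 mol/dm³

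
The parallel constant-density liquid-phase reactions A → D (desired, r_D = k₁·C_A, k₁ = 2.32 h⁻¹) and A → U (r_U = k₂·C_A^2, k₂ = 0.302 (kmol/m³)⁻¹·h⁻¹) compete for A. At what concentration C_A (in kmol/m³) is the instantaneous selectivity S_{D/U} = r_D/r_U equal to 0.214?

35.9 kmol/m³

S_{D/U} = (k₁/k₂)·C_A⁻¹ ⇒ C_A = (S·k₂/k₁)^(-1).
= (0.214×0.302/2.32)^(-1) = (0.02786)^(-1) = 35.9 kmol/m³.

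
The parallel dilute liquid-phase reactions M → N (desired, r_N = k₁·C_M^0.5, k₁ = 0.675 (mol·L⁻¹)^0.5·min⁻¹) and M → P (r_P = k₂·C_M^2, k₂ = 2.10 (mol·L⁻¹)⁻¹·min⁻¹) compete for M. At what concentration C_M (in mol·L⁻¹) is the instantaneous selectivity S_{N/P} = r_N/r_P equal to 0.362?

S_{N/P} = (k₁/k₂)·C_M^-1.5 ⇒ C_M = (S·k₂/k₁)^(1/(-1.5)).
= (0.362×2.10/0.675)^(-0.6667) = (1.126)^(-0.6667) = 0.924 mol·L⁻¹.

0.924 mol·L⁻¹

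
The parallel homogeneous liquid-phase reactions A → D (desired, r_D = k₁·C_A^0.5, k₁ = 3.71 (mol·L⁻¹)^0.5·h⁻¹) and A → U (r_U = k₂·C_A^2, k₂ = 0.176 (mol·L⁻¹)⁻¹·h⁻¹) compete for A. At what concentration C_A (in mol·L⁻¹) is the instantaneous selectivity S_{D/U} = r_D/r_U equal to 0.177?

24.2 mol·L⁻¹

S_{D/U} = (k₁/k₂)·C_A^-1.5 ⇒ C_A = (S·k₂/k₁)^(1/(-1.5)).
= (0.177×0.176/3.71)^(-0.6667) = (0.008397)^(-0.6667) = 24.2 mol·L⁻¹.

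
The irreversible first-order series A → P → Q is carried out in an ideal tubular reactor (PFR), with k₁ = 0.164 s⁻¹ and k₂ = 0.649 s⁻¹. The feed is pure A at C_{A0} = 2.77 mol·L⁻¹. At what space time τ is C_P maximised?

The intermediate peaks when r₁ = r₂, i.e. k₁e^(−k₁τ) = k₂e^(−k₂τ), giving τ_opt = ln(k₂/k₁)/(k₂−k₁).
= ln(0.649/0.164)/(0.649−0.164) = ln(3.957)/0.4850 = 1.376/0.4850 = 2.84 s.

2.84 s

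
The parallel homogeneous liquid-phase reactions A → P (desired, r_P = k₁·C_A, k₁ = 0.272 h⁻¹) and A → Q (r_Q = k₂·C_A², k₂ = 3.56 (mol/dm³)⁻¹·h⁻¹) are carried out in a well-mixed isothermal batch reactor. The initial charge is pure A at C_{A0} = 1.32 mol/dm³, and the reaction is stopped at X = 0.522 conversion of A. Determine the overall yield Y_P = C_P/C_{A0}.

C_A = C_{A0}(1−X) = 0.6310 mol/dm³.
Along a PFR/batch, dC_P/dC_A = −r_P/(r_P+r_Q) = −k₁/(k₁+k₂·C_A).
Integrating from C_{A0} to C_A: C_P = (0.272/3.56)·ln[(0.272+3.56·1.32)/(0.272+3.56·0.631)] = 0.07640·ln(4.971/2.518) = 0.05196 mol/dm³.
Y_P = C_P/C_{A0} = 0.05196/1.32 = 0.0394.

0.0394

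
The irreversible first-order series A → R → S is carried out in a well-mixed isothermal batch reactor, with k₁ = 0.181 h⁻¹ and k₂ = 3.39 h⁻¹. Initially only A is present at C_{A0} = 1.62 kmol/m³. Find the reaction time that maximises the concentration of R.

For first-order series the maximum of C_R occurs at t_opt = ln(k₂/k₁)/(k₂−k₁).
= ln(3.39/0.181)/(3.39−0.181) = ln(18.73)/3.209 = 2.930/3.209 = 0.913 h.

0.913 h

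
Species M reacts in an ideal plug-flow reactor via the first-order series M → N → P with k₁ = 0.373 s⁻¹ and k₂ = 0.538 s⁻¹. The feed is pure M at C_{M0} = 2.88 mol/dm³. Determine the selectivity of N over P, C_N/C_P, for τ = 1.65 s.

For first-order series with pure M initially, C_N(τ) = k₁C_{M0}/(k₂−k₁)·(e^(−k₁τ) − e^(−k₂τ)).
e^(−k₁τ) = e^(−0.373×1.65) = e^(−0.6154) = 0.5404; e^(−k₂τ) = e^(−0.8877) = 0.4116.
C_N = 0.373×2.88/(0.538−0.373) × (0.5404−0.4116) = 6.511×0.1288 = 0.8385 mol/dm³.
C_M = C_{M0}e^(−k₁τ) = 1.556 mol/dm³, so C_P = C_{M0}−C_M−C_N = 0.4851 mol/dm³; C_N/C_P = 1.73.

1.73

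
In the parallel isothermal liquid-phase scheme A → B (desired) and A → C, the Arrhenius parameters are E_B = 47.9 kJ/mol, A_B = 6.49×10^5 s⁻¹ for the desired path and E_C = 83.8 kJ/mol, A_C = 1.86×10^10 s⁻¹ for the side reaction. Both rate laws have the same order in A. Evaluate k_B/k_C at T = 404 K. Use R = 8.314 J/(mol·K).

1.53

With equal orders, S_{B/C} = k_B/k_C = (A_B/A_C)·exp[(E_C−E_B)/(RT)].
(E_C−E_B)/(RT) = (83.8−47.9)×10³/(8.314×404) = 35900/3359 = 10.69.
k_B/k_C = (6.49×10^5/1.86×10^10)·exp(10.69) = 3.489×10^-5 × 43834 = 1.53.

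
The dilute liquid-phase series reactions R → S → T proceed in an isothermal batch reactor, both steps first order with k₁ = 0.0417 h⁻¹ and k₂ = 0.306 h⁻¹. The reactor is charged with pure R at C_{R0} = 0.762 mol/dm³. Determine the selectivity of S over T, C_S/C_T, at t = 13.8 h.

Solving the coupled first-order balances gives C_S(t) = [k₁/(k₂−k₁)]·C_{R0}·(e^(−k₁t) − e^(−k₂t)).
e^(−k₁t) = e^(−0.0417×13.8) = e^(−0.5755) = 0.5624; e^(−k₂t) = e^(−4.223) = 0.01466.
C_S = 0.0417×0.762/(0.306−0.0417) × (0.5624−0.01466) = 0.1202×0.5478 = 0.06586 mol/dm³.
C_R = C_{R0}e^(−k₁t) = 0.4286 mol/dm³, so C_T = C_{R0}−C_R−C_S = 0.2676 mol/dm³; C_S/C_T = 0.246.

0.246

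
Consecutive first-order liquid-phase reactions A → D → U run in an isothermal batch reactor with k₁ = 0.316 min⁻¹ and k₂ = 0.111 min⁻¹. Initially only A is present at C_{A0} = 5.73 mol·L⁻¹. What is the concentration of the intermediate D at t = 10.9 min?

2.35 mol·L⁻¹

For first-order series with pure A initially, C_D(t) = k₁C_{A0}/(k₂−k₁)·(e^(−k₁t) − e^(−k₂t)).
e^(−k₁t) = e^(−0.316×10.9) = e^(−3.444) = 0.03192; e^(−k₂t) = e^(−1.210) = 0.2982.
C_D = 0.316×5.73/(0.111−0.316) × (0.03192−0.2982) = (-8.833)×(-0.2663) = 2.352 mol·L⁻¹.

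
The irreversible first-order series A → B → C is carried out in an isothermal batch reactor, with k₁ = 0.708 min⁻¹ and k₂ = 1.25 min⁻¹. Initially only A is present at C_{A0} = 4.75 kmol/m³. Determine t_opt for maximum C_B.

The intermediate peaks when r₁ = r₂, i.e. k₁e^(−k₁t) = k₂e^(−k₂t), giving t_opt = ln(k₂/k₁)/(k₂−k₁).
= ln(1.25/0.708)/(1.25−0.708) = ln(1.766)/0.5420 = 0.5685/0.5420 = 1.05 min.

1.05 min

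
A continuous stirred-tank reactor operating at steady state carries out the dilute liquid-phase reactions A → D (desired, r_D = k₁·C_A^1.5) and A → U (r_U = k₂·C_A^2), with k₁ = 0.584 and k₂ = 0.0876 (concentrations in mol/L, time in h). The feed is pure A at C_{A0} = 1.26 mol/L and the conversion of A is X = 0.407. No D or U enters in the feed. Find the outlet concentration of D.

Exit C_A = C_{A0}(1−X) = 1.26×0.593 = 0.7472 mol/L.
A CSTR operates uniformly at the exit composition, giving r_D = 0.3772 and r_U = 0.04891 (each k·C_A^n at C_A = 0.7472).
Fraction of consumed A going to D: r_D/(r_D+r_U) = 0.8852.
C_D = 0.8852·C_{A0}·X = 0.8852×1.26×0.407 = 0.454 mol/L.

0.454 mol/L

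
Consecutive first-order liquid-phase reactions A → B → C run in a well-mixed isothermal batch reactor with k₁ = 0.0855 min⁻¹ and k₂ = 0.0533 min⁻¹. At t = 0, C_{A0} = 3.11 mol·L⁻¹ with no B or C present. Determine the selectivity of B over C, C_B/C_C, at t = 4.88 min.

6.85

Solving the coupled first-order balances gives C_B(t) = [k₁/(k₂−k₁)]·C_{A0}·(e^(−k₁t) − e^(−k₂t)).
e^(−k₁t) = e^(−0.0855×4.88) = e^(−0.4172) = 0.6589; e^(−k₂t) = e^(−0.2601) = 0.7710.
C_B = 0.0855×3.11/(0.0533−0.0855) × (0.6589−0.7710) = (-8.258)×(-0.1121) = 0.9258 mol·L⁻¹.
C_A = C_{A0}e^(−k₁t) = 2.049 mol·L⁻¹, so C_C = C_{A0}−C_A−C_B = 0.1352 mol·L⁻¹; C_B/C_C = 6.85.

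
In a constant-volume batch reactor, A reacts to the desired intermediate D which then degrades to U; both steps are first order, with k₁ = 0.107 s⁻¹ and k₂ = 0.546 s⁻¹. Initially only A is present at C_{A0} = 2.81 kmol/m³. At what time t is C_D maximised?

3.71 s

For first-order series the maximum of C_D occurs at t_opt = ln(k₂/k₁)/(k₂−k₁).
= ln(0.546/0.107)/(0.546−0.107) = ln(5.103)/0.4390 = 1.630/0.4390 = 3.71 s.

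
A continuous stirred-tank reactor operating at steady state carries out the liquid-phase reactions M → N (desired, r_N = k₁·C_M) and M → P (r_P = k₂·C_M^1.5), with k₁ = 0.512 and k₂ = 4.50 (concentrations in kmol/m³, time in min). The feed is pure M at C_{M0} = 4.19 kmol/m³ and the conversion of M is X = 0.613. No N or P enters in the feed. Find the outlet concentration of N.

Exit C_M = C_{M0}(1−X) = 4.19×0.387 = 1.622 kmol/m³.
In a CSTR the entire volume is at exit conditions, so r_N = 0.512×1.622 = 0.8302 and r_P = 4.50×1.622^1.5 = 9.292.
Fraction of consumed M going to N: r_N/(r_N+r_P) = 0.08202.
C_N = 0.08202·C_{M0}·X = 0.08202×4.19×0.613 = 0.211 kmol/m³.

0.211 kmol/m³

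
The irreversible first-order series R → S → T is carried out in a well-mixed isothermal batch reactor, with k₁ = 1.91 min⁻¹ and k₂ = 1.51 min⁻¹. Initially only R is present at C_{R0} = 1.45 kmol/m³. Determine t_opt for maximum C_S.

0.587 min

Setting dC_S/dt = 0 gives t_opt = ln(k₂/k₁)/(k₂−k₁).
= ln(1.51/1.91)/(1.51−1.91) = ln(0.7906)/-0.4000 = -0.2350/-0.4000 = 0.587 min.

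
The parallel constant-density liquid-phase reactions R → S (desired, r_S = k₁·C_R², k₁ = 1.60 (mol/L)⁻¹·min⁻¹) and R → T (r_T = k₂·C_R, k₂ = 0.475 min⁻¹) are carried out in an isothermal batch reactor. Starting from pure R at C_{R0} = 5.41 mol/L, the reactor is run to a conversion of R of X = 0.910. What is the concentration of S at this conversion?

4.33 mol/L

C_R = C_{R0}(1−X) = 0.4869 mol/L.
Along a PFR/batch, dC_T/dC_R = −r_T/(r_S+r_T) = −k₂/(k₂+k₁·C_R).
Integrating from C_{R0} to C_R: C_T = (0.475/1.60)·ln[(0.475+1.60·5.41)/(0.475+1.60·0.487)] = 0.2969·ln(9.131/1.254) = 0.5894 mol/L.
Then C_S = (C_{R0}−C_R) − C_T = 4.923 − 0.5894 = 4.334 mol/L.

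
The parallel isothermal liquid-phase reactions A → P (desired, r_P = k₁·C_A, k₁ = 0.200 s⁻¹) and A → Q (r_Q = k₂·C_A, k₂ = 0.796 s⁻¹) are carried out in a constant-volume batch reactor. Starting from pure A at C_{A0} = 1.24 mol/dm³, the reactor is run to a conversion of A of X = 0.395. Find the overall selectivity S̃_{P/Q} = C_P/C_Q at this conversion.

0.251

C_A = C_{A0}(1−X) = 0.7502 mol/dm³.
Both paths are first order in A, so the instantaneous fraction to P is constant: dC_P/d(−C_A) = k₁/(k₁+k₂) = 0.2008.
C_P = 0.2008·(C_{A0}−C_A) = 0.2008×0.4898 = 0.0984 mol/dm³.
C_Q = (C_{A0}−C_A)−C_P = 0.3914 mol/dm³; S̃_{P/Q} = 0.09835/0.3914 = 0.251.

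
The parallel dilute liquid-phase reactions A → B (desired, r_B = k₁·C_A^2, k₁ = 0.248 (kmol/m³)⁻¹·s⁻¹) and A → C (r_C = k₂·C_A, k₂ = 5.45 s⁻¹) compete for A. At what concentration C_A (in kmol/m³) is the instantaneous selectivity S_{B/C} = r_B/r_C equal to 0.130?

S_{B/C} = (k₁/k₂)·C_A ⇒ C_A = S·k₂/k₁.
= 0.130×5.45/0.248 = 2.86 kmol/m³.

2.86 kmol/m³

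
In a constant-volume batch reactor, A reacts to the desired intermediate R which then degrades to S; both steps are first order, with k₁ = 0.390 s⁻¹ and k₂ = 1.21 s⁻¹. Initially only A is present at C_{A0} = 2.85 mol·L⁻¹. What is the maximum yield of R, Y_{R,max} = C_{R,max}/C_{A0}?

0.188

At the optimum, C_{R,max}/C_{A0} = (k₁/k₂)^[k₂/(k₂−k₁)].
= (0.390/1.21)^(1.21/(1.21−0.390)) = (0.3223)^(1.476) = 0.1881.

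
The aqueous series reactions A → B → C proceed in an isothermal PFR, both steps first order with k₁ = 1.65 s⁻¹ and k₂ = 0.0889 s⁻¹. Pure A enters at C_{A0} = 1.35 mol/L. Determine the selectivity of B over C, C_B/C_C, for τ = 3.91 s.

2.94

For first-order series with pure A initially, C_B(τ) = k₁C_{A0}/(k₂−k₁)·(e^(−k₁τ) − e^(−k₂τ)).
e^(−k₁τ) = e^(−1.65×3.91) = e^(−6.452) = 0.001578; e^(−k₂τ) = e^(−0.3476) = 0.7064.
C_B = 1.65×1.35/(0.0889−1.65) × (0.001578−0.7064) = (-1.427)×(-0.7048) = 1.006 mol/L.
C_A = C_{A0}e^(−k₁τ) = 0.002131 mol/L, so C_C = C_{A0}−C_A−C_B = 0.3422 mol/L; C_B/C_C = 2.94.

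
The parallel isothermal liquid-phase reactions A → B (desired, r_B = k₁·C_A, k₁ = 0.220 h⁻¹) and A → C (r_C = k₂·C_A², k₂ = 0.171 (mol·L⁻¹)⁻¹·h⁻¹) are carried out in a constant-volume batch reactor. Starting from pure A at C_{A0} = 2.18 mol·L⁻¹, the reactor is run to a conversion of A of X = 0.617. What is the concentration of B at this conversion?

C_A = C_{A0}(1−X) = 0.8349 mol·L⁻¹.
Along a PFR/batch, dC_B/dC_A = −r_B/(r_B+r_C) = −k₁/(k₁+k₂·C_A).
Integrating from C_{A0} to C_A: C_B = (0.220/0.171)·ln[(0.220+0.171·2.18)/(0.220+0.171·0.835)] = 1.287·ln(0.5928/0.3628) = 0.6317 mol·L⁻¹.

0.632 mol·L⁻¹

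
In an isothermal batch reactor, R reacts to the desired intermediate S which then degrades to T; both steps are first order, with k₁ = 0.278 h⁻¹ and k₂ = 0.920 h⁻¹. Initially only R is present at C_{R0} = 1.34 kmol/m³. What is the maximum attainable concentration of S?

0.241 kmol/m³

For a first-order series the maximum intermediate yield is C_{S,max}/C_{R0} = (k₁/k₂)^[k₂/(k₂−k₁)].
= (0.278/0.920)^(0.920/(0.920−0.278)) = (0.3022)^(1.433) = 0.1800.
C_{S,max} = 0.1800×1.34 = 0.241 kmol/m³.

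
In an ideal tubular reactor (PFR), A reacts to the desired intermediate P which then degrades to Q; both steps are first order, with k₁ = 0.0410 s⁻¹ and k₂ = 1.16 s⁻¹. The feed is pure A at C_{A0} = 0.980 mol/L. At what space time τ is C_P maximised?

2.99 s

For first-order series the maximum of C_P occurs at τ_opt = ln(k₂/k₁)/(k₂−k₁).
= ln(1.16/0.0410)/(1.16−0.0410) = ln(28.29)/1.119 = 3.343/1.119 = 2.99 s.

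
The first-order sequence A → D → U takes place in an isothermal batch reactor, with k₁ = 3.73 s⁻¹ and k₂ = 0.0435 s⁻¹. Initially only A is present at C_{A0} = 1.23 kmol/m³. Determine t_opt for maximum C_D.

1.21 s

The intermediate peaks when r₁ = r₂, i.e. k₁e^(−k₁t) = k₂e^(−k₂t), giving t_opt = ln(k₂/k₁)/(k₂−k₁).
= ln(0.0435/3.73)/(0.0435−3.73) = ln(0.01166)/-3.687 = -4.451/-3.687 = 1.21 s.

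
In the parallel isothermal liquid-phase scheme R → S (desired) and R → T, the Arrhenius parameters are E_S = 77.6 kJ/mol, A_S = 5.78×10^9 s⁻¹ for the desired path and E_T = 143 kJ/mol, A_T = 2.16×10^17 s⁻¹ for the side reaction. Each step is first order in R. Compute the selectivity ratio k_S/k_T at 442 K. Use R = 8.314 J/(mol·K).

Since both paths have the same order in R, the concentration cancels and S_{S/T} = k_S/k_T = (A_S/A_T)·exp[(E_T−E_S)/(RT)].
(E_T−E_S)/(RT) = (143−77.6)×10³/(8.314×442) = 65400/3675 = 17.80.
k_S/k_T = (5.78×10^9/2.16×10^17)·exp(17.80) = 2.676×10^-8 × 5.359×10^7 = 1.43.

1.43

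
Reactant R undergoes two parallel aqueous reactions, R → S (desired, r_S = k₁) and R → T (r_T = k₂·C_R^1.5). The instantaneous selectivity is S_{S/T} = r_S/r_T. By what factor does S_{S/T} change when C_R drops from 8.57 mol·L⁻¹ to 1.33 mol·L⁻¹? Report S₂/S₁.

16.4

S_{S/T} = (k₁/k₂)·C_R^-1.5, so S₂/S₁ = (C_{R,2}/C_{R,1})^-1.5.
= (1.33/8.57)^(-1.5) = (0.1552)^(-1.5) = 16.4.
Selectivity toward S rises as C_R falls — low-concentration operation is favoured.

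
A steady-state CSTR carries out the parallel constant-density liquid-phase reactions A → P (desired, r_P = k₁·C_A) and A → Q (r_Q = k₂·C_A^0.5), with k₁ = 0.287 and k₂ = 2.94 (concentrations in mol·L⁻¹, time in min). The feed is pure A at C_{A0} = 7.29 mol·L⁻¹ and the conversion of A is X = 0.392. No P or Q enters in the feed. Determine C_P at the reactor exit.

0.487 mol·L⁻¹

Exit C_A = C_{A0}(1−X) = 7.29×0.608 = 4.432 mol·L⁻¹.
Rates in a CSTR are evaluated at the outlet concentration: r_P = 0.287×4.432 = 1.272, r_Q = 2.94×4.432^0.5 = 6.190.
Fraction of consumed A going to P: r_P/(r_P+r_Q) = 0.1705.
C_P = 0.1705·C_{A0}·X = 0.1705×7.29×0.392 = 0.487 mol·L⁻¹.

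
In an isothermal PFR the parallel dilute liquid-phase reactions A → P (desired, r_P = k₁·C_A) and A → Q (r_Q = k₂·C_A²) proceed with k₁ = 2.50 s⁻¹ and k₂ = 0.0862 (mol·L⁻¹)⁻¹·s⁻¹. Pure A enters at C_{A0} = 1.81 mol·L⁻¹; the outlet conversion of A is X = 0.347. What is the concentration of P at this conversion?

C_A = C_{A0}(1−X) = 1.182 mol·L⁻¹.
Along a PFR/batch, dC_P/dC_A = −r_P/(r_P+r_Q) = −k₁/(k₁+k₂·C_A).
Integrating from C_{A0} to C_A: C_P = (2.50/0.0862)·ln[(2.50+0.0862·1.81)/(2.50+0.0862·1.18)] = 29.00·ln(2.656/2.602) = 0.5973 mol·L⁻¹.

0.597 mol·L⁻¹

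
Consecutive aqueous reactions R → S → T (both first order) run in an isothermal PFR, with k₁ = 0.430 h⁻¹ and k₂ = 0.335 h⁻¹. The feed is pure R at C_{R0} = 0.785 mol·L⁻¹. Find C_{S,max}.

0.325 mol·L⁻¹

At the optimum, C_{S,max}/C_{R0} = (k₁/k₂)^[k₂/(k₂−k₁)].
= (0.430/0.335)^(0.335/(0.335−0.430)) = (1.284)^(-3.526) = 0.4146.
C_{S,max} = 0.4146×0.785 = 0.325 mol·L⁻¹.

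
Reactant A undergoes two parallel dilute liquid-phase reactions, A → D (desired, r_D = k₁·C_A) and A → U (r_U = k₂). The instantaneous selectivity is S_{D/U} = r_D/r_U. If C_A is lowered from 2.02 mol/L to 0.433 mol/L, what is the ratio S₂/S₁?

S_{D/U} = (k₁/k₂)·C_A, so S₂/S₁ = (C_{A,2}/C_{A,1}).
= 0.433/2.02 = 0.214.

0.214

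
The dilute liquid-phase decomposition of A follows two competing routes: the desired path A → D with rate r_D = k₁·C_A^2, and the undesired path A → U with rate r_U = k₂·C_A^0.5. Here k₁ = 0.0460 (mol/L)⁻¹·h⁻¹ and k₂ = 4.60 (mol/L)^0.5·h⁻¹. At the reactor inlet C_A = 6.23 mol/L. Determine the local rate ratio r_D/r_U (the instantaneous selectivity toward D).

S_{D/U} = r_D/r_U = (k₁·C_A^2)/(k₂·C_A^0.5) = (k₁/k₂)·C_A^1.5.
= (0.0460×6.230^2) / (4.60×6.230^0.5) = 1.785/11.48 = 0.156.
Since the desired path is higher order in A, keeping C_A high (PFR or concentrated feed) favours D.

0.156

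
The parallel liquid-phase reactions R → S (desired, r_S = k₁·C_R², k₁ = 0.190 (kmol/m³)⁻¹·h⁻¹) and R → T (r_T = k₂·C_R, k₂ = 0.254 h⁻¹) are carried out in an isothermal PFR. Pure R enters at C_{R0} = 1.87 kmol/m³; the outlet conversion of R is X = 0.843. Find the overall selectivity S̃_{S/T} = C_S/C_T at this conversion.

C_R = C_{R0}(1−X) = 0.2936 kmol/m³.
Along a PFR/batch, dC_T/dC_R = −r_T/(r_S+r_T) = −k₂/(k₂+k₁·C_R).
Integrating from C_{R0} to C_R: C_T = (0.254/0.190)·ln[(0.254+0.190·1.87)/(0.254+0.190·0.294)] = 1.337·ln(0.6093/0.3098) = 0.9043 kmol/m³.
Then C_S = (C_{R0}−C_R) − C_T = 1.576 − 0.9043 = 0.6721 kmol/m³.
S̃_{S/T} = C_S/C_T = 0.6721/0.9043 = 0.743.

0.743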